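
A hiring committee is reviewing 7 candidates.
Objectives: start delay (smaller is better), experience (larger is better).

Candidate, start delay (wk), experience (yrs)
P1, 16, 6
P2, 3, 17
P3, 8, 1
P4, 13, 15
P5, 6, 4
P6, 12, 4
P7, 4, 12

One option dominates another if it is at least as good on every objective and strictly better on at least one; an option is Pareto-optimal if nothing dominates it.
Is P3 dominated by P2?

P2 vs P3: start delay 3≤8, experience 17≥1 — P2 is at least as good on every objective with at least one strict improvement.

Yes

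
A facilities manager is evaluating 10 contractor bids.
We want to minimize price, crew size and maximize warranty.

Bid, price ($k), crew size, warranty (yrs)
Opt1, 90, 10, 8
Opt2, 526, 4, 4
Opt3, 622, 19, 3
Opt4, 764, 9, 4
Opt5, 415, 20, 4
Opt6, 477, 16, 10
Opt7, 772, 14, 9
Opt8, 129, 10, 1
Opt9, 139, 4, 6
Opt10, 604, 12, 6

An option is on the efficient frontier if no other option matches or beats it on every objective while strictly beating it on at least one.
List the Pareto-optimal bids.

Opt1: not dominated (best price).
Opt2: dominated by Opt9 (price 139≤526, crew size 4≤4, warranty 6≥4).
Opt3: dominated by Opt1 (price 90≤622, crew size 10≤19, warranty 8≥3).
Opt4: dominated by Opt2 (price 526≤764, crew size 4≤9, warranty 4≥4).
Opt5: dominated by Opt1 (price 90≤415, crew size 10≤20, warranty 8≥4).
Opt6: not dominated (best warranty).
Opt7: not dominated.
Opt8: dominated by Opt1 (price 90≤129, crew size 10≤10, warranty 8≥1).
Opt9: not dominated.
Opt10: dominated by Opt1 (price 90≤604, crew size 10≤12, warranty 8≥6).

Opt1, Opt6, Opt7, Opt9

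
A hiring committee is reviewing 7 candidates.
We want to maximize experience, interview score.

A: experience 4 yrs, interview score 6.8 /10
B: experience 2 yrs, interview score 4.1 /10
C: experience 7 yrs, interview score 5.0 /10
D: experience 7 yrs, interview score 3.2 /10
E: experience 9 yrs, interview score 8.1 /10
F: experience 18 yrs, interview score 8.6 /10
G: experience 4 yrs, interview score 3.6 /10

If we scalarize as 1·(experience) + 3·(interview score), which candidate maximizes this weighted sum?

A: 1·4 + 3·6.8 = 24.4
B: 1·2 + 3·4.1 = 14.3
C: 1·7 + 3·5.0 = 22.0
D: 1·7 + 3·3.2 = 16.6
E: 1·9 + 3·8.1 = 33.3
F: 1·18 + 3·8.6 = 43.8
G: 1·4 + 3·3.6 = 14.8
Highest: F at 43.8.

F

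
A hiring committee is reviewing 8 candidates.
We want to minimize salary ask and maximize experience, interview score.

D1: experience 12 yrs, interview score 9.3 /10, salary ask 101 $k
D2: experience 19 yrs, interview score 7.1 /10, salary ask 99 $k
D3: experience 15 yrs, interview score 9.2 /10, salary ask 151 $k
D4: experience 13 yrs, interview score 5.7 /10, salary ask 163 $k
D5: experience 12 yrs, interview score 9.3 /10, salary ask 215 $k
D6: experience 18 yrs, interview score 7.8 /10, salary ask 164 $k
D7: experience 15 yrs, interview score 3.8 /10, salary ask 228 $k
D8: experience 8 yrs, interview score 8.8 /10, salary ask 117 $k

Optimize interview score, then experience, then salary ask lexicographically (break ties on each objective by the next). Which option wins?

D1

First maximize interview score: best is 9.3, kept {D1, D5}.
Then maximize experience: best is 12, kept {D1, D5}.
Then minimize salary ask: best is 101, kept {D1}.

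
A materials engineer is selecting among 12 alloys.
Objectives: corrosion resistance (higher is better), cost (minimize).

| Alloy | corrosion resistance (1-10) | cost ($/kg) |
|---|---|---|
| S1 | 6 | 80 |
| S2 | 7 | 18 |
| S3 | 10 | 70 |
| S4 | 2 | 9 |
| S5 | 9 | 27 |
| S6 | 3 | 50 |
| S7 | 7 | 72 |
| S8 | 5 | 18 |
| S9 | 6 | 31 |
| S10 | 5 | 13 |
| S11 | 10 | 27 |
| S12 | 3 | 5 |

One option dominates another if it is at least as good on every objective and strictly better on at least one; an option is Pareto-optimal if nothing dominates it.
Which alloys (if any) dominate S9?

S2, S5, S11

S2: corrosion resistance 7≥6, cost 18≤31 — dominates S9.
S5: corrosion resistance 9≥6, cost 27≤31 — dominates S9.
S11: corrosion resistance 10≥6, cost 27≤31 — dominates S9.
Others (S1, S3, S4, S6, S7, S8, S10, S12) are each worse than S9 on at least one objective.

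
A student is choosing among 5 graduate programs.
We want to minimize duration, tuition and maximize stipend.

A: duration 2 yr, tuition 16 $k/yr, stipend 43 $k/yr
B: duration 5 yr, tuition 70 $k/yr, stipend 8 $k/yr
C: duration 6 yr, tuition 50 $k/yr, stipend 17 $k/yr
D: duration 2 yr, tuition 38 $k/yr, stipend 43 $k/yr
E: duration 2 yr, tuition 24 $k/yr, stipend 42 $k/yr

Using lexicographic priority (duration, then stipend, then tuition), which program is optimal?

A

First minimize duration: best is 2, kept {A, D, E}.
Then maximize stipend: best is 43, kept {A, D}.
Then minimize tuition: best is 16, kept {A}.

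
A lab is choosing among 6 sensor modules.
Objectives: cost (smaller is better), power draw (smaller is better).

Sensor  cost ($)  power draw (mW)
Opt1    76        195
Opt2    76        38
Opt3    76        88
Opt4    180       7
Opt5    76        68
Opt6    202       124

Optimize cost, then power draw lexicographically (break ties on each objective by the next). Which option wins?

Opt2

First minimize cost: best is 76, kept {Opt1, Opt2, Opt3, Opt5}.
Then minimize power draw: best is 38, kept {Opt2}.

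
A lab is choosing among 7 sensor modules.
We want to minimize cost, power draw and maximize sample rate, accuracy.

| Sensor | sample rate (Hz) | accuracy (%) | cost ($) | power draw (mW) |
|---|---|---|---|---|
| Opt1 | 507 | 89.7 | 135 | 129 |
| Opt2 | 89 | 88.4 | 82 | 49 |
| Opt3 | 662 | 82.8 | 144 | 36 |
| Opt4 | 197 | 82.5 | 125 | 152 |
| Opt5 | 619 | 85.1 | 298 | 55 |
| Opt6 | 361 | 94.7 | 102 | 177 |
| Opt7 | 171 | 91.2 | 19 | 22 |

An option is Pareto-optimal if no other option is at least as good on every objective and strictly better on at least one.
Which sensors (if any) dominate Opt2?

Opt7

Opt7: sample rate 171≥89, accuracy 91.2≥88.4, cost 19≤82, power draw 22≤49 — dominates Opt2.
Others (Opt1, Opt3, Opt4, Opt5, Opt6) are each worse than Opt2 on at least one objective.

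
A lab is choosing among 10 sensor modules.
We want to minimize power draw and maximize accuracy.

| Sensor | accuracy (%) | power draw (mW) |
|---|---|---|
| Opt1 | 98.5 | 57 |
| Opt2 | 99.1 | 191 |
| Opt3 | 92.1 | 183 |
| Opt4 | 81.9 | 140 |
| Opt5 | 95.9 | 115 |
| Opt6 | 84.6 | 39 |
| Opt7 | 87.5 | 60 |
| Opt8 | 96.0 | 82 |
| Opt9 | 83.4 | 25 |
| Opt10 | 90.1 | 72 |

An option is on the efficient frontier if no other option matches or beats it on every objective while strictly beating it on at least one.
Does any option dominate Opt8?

Yes

Opt1 vs Opt8: accuracy 98.5≥96.0, power draw 57≤82 — Opt1 is at least as good on every objective and strictly better on at least one, so Opt1 dominates Opt8.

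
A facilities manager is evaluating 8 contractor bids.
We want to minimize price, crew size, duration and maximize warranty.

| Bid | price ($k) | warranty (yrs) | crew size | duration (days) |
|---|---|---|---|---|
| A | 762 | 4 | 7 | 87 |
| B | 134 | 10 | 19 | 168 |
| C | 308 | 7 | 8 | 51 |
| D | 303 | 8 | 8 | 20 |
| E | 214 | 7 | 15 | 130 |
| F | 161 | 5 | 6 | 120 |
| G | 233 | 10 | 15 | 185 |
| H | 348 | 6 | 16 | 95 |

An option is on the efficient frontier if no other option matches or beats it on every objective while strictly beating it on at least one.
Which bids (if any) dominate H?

C, D

C: price 308≤348, warranty 7≥6, crew size 8≤16, duration 51≤95 — dominates H.
D: price 303≤348, warranty 8≥6, crew size 8≤16, duration 20≤95 — dominates H.
Others (A, B, E, F, G) are each worse than H on at least one objective.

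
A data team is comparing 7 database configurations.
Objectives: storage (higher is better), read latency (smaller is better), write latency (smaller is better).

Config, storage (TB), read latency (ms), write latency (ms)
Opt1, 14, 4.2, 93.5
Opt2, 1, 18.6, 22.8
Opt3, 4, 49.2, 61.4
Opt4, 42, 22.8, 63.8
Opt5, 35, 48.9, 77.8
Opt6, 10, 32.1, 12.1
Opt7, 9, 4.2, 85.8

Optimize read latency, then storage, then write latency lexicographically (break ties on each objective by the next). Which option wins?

First minimize read latency: best is 4.2, kept {Opt1, Opt7}.
Then maximize storage: best is 14, kept {Opt1}.

Opt1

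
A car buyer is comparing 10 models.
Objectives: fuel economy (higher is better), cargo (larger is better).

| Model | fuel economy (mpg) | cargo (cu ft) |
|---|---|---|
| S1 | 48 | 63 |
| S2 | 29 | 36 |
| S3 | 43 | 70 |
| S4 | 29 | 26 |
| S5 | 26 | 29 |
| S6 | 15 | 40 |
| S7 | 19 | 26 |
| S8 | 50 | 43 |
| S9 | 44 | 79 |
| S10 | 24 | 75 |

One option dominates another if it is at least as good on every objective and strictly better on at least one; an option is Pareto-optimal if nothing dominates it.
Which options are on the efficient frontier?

S1: not dominated.
S2: dominated by S1 (fuel economy 48≥29, cargo 63≥36).
S3: dominated by S9 (fuel economy 44≥43, cargo 79≥70).
S4: dominated by S1 (fuel economy 48≥29, cargo 63≥26).
S5: dominated by S1 (fuel economy 48≥26, cargo 63≥29).
S6: dominated by S1 (fuel economy 48≥15, cargo 63≥40).
S7: dominated by S1 (fuel economy 48≥19, cargo 63≥26).
S8: not dominated (best fuel economy).
S9: not dominated (best cargo).
S10: dominated by S9 (fuel economy 44≥24, cargo 79≥75).

S1, S8, S9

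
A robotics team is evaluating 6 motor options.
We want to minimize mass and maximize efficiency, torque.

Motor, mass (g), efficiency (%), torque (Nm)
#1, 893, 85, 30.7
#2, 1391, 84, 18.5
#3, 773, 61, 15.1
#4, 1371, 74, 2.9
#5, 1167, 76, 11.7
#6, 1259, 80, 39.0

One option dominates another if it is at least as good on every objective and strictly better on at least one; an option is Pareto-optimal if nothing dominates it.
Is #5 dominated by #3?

No

#3 vs #5: #3 is worse on efficiency (61 vs 76), so it does not dominate #5.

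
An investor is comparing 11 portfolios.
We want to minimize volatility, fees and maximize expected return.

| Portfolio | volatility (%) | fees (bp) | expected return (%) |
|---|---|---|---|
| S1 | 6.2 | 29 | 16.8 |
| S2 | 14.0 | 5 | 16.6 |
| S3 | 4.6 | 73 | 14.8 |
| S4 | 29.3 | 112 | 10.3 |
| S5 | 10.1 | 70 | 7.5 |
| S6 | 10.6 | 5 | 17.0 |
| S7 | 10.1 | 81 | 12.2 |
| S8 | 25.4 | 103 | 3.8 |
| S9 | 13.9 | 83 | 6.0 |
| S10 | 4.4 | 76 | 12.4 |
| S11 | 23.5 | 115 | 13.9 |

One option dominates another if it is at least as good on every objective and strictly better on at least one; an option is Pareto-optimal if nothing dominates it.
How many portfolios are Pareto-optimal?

4

S1: not dominated.
S2: dominated by S6 (volatility 10.6≤14.0, fees 5≤5, expected return 17.0≥16.6).
S3: not dominated.
S4: dominated by S1 (volatility 6.2≤29.3, fees 29≤112, expected return 16.8≥10.3).
S5: dominated by S1 (volatility 6.2≤10.1, fees 29≤70, expected return 16.8≥7.5).
S6: not dominated (best expected return).
S7: dominated by S1 (volatility 6.2≤10.1, fees 29≤81, expected return 16.8≥12.2).
S8: dominated by S1 (volatility 6.2≤25.4, fees 29≤103, expected return 16.8≥3.8).
S9: dominated by S1 (volatility 6.2≤13.9, fees 29≤83, expected return 16.8≥6.0).
S10: not dominated (best volatility).
S11: dominated by S1 (volatility 6.2≤23.5, fees 29≤115, expected return 16.8≥13.9).
Pareto-optimal: S1, S3, S6, S10 → 4.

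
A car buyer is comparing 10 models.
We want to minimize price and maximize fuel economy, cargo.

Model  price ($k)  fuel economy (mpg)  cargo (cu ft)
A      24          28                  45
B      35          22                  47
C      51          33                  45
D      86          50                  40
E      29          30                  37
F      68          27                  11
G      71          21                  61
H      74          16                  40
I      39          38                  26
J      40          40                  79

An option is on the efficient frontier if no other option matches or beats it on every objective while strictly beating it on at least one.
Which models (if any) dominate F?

A: price 24≤68, fuel economy 28≥27, cargo 45≥11 — dominates F.
C: price 51≤68, fuel economy 33≥27, cargo 45≥11 — dominates F.
E: price 29≤68, fuel economy 30≥27, cargo 37≥11 — dominates F.
I: price 39≤68, fuel economy 38≥27, cargo 26≥11 — dominates F.
J: price 40≤68, fuel economy 40≥27, cargo 79≥11 — dominates F.
Others (B, D, G, H) are each worse than F on at least one objective.

A, C, E, I, J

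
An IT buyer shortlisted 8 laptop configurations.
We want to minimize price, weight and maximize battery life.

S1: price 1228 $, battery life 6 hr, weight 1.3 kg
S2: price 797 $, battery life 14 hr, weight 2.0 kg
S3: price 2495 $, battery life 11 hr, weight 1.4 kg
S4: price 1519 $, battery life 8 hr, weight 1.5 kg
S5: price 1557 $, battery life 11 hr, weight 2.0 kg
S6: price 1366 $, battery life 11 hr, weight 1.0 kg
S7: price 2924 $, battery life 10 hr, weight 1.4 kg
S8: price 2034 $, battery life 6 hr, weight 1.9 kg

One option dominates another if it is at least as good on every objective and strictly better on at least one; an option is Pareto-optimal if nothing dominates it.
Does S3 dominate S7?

S3 vs S7: price 2495≤2924, battery life 11≥10, weight 1.4≤1.4 — S3 is at least as good on every objective with at least one strict improvement.

Yes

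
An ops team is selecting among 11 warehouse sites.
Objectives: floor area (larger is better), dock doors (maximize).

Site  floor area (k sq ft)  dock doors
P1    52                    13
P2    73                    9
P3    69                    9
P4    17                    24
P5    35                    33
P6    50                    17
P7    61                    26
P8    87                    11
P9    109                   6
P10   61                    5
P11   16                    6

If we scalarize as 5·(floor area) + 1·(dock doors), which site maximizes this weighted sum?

P1: 5·52 + 1·13 = 273
P2: 5·73 + 1·9 = 374
P3: 5·69 + 1·9 = 354
P4: 5·17 + 1·24 = 109
P5: 5·35 + 1·33 = 208
P6: 5·50 + 1·17 = 267
P7: 5·61 + 1·26 = 331
P8: 5·87 + 1·11 = 446
P9: 5·109 + 1·6 = 551
P10: 5·61 + 1·5 = 310
P11: 5·16 + 1·6 = 86
Highest: P9 at 551.

P9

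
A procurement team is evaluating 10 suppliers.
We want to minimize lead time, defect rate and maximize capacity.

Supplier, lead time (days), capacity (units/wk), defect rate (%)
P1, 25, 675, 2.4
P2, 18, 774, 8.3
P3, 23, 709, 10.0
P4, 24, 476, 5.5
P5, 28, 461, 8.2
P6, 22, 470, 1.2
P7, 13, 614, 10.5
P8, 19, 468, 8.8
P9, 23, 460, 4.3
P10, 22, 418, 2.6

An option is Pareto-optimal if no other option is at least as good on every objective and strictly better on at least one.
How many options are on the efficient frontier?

5

P1: not dominated.
P2: not dominated (best capacity).
P3: dominated by P2 (lead time 18≤23, capacity 774≥709, defect rate 8.3≤10.0).
P4: not dominated.
P5: dominated by P1 (lead time 25≤28, capacity 675≥461, defect rate 2.4≤8.2).
P6: not dominated (best defect rate).
P7: not dominated (best lead time).
P8: dominated by P2 (lead time 18≤19, capacity 774≥468, defect rate 8.3≤8.8).
P9: dominated by P6 (lead time 22≤23, capacity 470≥460, defect rate 1.2≤4.3).
P10: dominated by P6 (lead time 22≤22, capacity 470≥418, defect rate 1.2≤2.6).
Pareto-optimal: P1, P2, P4, P6, P7 → 5.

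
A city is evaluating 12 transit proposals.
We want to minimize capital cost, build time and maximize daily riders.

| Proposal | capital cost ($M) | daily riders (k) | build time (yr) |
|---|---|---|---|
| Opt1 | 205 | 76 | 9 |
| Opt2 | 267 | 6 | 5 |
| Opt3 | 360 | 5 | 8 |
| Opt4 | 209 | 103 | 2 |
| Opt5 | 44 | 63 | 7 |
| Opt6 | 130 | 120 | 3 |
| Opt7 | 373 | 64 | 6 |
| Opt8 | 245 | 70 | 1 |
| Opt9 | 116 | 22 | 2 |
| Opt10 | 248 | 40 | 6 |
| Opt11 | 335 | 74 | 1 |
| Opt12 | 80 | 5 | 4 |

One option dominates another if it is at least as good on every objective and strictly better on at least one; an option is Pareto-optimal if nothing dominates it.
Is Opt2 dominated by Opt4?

Yes

Opt4 vs Opt2: capital cost 209≤267, daily riders 103≥6, build time 2≤5 — Opt4 is at least as good on every objective with at least one strict improvement.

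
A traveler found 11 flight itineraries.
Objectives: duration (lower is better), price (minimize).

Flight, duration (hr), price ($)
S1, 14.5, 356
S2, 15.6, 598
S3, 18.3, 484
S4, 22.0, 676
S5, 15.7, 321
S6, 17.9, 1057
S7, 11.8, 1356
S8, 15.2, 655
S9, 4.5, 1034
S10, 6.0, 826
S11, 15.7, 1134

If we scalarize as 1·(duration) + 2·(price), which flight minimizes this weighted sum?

S5

S1: 1·14.5 + 2·356 = 726.5
S2: 1·15.6 + 2·598 = 1211.6
S3: 1·18.3 + 2·484 = 986.3
S4: 1·22.0 + 2·676 = 1374.0
S5: 1·15.7 + 2·321 = 657.7
S6: 1·17.9 + 2·1057 = 2131.9
S7: 1·11.8 + 2·1356 = 2723.8
S8: 1·15.2 + 2·655 = 1325.2
S9: 1·4.5 + 2·1034 = 2072.5
S10: 1·6.0 + 2·826 = 1658.0
S11: 1·15.7 + 2·1134 = 2283.7
Lowest: S5 at 657.7.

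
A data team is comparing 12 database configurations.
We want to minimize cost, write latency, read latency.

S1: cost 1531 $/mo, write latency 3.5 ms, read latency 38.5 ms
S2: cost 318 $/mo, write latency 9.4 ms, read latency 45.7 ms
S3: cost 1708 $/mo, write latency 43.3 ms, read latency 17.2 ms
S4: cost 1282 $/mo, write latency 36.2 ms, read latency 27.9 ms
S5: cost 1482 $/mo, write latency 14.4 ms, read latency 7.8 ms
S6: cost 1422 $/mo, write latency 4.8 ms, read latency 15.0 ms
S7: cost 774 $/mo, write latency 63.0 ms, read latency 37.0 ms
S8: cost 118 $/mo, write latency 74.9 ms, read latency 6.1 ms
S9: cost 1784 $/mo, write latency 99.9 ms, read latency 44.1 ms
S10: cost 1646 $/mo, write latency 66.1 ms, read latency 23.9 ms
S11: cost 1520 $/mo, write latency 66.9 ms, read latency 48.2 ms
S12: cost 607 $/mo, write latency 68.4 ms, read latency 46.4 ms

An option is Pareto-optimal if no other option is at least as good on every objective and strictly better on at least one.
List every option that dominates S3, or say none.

S5: cost 1482≤1708, write latency 14.4≤43.3, read latency 7.8≤17.2 — dominates S3.
S6: cost 1422≤1708, write latency 4.8≤43.3, read latency 15.0≤17.2 — dominates S3.
Others (S1, S2, S4, S7, S8, S9, S10, S11, S12) are each worse than S3 on at least one objective.

S5, S6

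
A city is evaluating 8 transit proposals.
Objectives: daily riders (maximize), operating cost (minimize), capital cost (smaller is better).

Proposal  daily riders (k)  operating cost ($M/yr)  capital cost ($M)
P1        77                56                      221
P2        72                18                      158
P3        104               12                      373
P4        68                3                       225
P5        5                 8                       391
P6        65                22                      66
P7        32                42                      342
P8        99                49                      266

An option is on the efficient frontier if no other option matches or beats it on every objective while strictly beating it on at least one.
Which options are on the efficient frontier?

P1, P2, P3, P4, P6, P8

P1: not dominated.
P2: not dominated.
P3: not dominated (best daily riders).
P4: not dominated (best operating cost).
P5: dominated by P4 (daily riders 68≥5, operating cost 3≤8, capital cost 225≤391).
P6: not dominated (best capital cost).
P7: dominated by P2 (daily riders 72≥32, operating cost 18≤42, capital cost 158≤342).
P8: not dominated.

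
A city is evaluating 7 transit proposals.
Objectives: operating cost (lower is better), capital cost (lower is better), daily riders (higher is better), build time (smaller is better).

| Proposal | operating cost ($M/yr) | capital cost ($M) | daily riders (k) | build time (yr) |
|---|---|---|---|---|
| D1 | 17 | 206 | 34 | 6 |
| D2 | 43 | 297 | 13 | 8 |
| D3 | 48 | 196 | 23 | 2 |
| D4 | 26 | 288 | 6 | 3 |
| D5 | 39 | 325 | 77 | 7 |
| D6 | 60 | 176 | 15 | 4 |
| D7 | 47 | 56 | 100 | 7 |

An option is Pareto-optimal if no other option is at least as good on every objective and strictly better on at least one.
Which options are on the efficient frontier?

D1, D3, D4, D5, D6, D7

D1: not dominated (best operating cost).
D2: dominated by D1 (operating cost 17≤43, capital cost 206≤297, daily riders 34≥13, build time 6≤8).
D3: not dominated (best build time).
D4: not dominated.
D5: not dominated.
D6: not dominated.
D7: not dominated (best capital cost).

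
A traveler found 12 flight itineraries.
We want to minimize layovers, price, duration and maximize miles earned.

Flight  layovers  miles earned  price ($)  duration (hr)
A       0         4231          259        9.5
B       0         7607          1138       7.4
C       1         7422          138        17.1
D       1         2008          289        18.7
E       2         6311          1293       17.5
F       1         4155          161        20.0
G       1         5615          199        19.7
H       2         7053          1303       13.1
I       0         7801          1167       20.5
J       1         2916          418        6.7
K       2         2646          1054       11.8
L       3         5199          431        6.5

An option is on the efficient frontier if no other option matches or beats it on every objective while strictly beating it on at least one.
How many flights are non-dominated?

6

A: not dominated.
B: not dominated.
C: not dominated (best price).
D: dominated by A (layovers 0≤1, miles earned 4231≥2008, price 259≤289, duration 9.5≤18.7).
E: dominated by B (layovers 0≤2, miles earned 7607≥6311, price 1138≤1293, duration 7.4≤17.5).
F: dominated by C (layovers 1≤1, miles earned 7422≥4155, price 138≤161, duration 17.1≤20.0).
G: dominated by C (layovers 1≤1, miles earned 7422≥5615, price 138≤199, duration 17.1≤19.7).
H: dominated by B (layovers 0≤2, miles earned 7607≥7053, price 1138≤1303, duration 7.4≤13.1).
I: not dominated (best miles earned).
J: not dominated.
K: dominated by A (layovers 0≤2, miles earned 4231≥2646, price 259≤1054, duration 9.5≤11.8).
L: not dominated (best duration).
Pareto-optimal: A, B, C, I, J, L → 6.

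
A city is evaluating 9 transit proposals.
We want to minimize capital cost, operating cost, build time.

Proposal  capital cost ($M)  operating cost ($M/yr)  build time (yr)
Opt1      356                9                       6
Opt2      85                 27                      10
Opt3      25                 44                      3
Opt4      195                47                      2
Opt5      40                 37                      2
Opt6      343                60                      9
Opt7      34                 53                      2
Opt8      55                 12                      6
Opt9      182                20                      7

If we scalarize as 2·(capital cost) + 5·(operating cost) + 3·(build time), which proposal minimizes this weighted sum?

Opt1: 2·356 + 5·9 + 3·6 = 775
Opt2: 2·85 + 5·27 + 3·10 = 335
Opt3: 2·25 + 5·44 + 3·3 = 279
Opt4: 2·195 + 5·47 + 3·2 = 631
Opt5: 2·40 + 5·37 + 3·2 = 271
Opt6: 2·343 + 5·60 + 3·9 = 1013
Opt7: 2·34 + 5·53 + 3·2 = 339
Opt8: 2·55 + 5·12 + 3·6 = 188
Opt9: 2·182 + 5·20 + 3·7 = 485
Lowest: Opt8 at 188.

Opt8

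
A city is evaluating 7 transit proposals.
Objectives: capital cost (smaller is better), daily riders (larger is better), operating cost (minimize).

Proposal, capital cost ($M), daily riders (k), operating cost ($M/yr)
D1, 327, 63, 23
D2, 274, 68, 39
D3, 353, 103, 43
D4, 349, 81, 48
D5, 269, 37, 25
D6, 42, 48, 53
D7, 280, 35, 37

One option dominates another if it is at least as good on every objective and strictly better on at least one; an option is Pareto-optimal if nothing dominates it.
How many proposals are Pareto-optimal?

6

D1: not dominated (best operating cost).
D2: not dominated.
D3: not dominated (best daily riders).
D4: not dominated.
D5: not dominated.
D6: not dominated (best capital cost).
D7: dominated by D5 (capital cost 269≤280, daily riders 37≥35, operating cost 25≤37).
Pareto-optimal: D1, D2, D3, D4, D5, D6 → 6.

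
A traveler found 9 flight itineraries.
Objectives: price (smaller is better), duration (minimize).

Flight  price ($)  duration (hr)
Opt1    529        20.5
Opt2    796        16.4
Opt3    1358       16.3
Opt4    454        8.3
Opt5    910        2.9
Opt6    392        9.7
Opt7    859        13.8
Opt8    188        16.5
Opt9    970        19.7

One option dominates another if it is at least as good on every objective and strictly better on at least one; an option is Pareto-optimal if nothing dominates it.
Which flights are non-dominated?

Opt1: dominated by Opt4 (price 454≤529, duration 8.3≤20.5).
Opt2: dominated by Opt4 (price 454≤796, duration 8.3≤16.4).
Opt3: dominated by Opt4 (price 454≤1358, duration 8.3≤16.3).
Opt4: not dominated.
Opt5: not dominated (best duration).
Opt6: not dominated.
Opt7: dominated by Opt4 (price 454≤859, duration 8.3≤13.8).
Opt8: not dominated (best price).
Opt9: dominated by Opt2 (price 796≤970, duration 16.4≤19.7).

Opt4, Opt5, Opt6, Opt8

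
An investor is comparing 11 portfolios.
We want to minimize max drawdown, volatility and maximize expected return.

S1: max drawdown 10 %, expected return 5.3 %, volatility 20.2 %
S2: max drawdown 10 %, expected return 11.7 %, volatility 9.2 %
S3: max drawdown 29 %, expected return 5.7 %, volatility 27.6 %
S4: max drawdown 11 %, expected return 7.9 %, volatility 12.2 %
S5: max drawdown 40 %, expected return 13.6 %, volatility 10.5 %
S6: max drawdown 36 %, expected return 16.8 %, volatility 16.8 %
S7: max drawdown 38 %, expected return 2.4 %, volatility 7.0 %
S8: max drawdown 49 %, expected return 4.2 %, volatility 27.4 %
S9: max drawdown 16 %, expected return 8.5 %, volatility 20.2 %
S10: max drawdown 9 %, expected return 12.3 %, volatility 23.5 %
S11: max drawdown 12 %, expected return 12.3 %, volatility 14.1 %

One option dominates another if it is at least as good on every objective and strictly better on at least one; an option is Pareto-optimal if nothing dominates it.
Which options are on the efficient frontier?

S2, S5, S6, S7, S10, S11

S1: dominated by S2 (max drawdown 10≤10, expected return 11.7≥5.3, volatility 9.2≤20.2).
S2: not dominated.
S3: dominated by S2 (max drawdown 10≤29, expected return 11.7≥5.7, volatility 9.2≤27.6).
S4: dominated by S2 (max drawdown 10≤11, expected return 11.7≥7.9, volatility 9.2≤12.2).
S5: not dominated.
S6: not dominated (best expected return).
S7: not dominated (best volatility).
S8: dominated by S1 (max drawdown 10≤49, expected return 5.3≥4.2, volatility 20.2≤27.4).
S9: dominated by S2 (max drawdown 10≤16, expected return 11.7≥8.5, volatility 9.2≤20.2).
S10: not dominated (best max drawdown).
S11: not dominated.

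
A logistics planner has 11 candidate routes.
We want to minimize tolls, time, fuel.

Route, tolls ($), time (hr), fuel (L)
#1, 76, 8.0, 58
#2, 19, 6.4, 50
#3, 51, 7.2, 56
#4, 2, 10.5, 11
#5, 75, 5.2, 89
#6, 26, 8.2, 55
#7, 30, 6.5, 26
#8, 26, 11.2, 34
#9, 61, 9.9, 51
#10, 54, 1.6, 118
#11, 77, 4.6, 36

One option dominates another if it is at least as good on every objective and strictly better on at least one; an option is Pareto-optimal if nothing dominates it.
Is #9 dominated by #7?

#7 vs #9: tolls 30≤61, time 6.5≤9.9, fuel 26≤51 — #7 is at least as good on every objective with at least one strict improvement.

Yes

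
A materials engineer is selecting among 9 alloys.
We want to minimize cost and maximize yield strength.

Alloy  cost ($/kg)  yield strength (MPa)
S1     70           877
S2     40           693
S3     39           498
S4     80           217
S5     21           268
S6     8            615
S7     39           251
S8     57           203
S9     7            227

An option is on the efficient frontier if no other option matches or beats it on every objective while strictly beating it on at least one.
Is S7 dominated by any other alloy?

Yes

S3 vs S7: cost 39≤39, yield strength 498≥251 — S3 is at least as good on every objective and strictly better on at least one, so S3 dominates S7.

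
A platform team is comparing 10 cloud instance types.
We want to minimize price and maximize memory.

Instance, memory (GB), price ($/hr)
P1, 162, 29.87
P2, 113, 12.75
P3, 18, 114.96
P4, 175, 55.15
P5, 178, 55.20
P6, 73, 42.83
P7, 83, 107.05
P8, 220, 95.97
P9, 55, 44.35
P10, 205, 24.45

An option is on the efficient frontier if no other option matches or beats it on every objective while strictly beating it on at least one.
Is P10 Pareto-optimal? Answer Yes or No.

P1: worse on memory (162 vs 205).
P2: worse on memory (113 vs 205).
P3: worse on memory (18 vs 205).
P4: worse on memory (175 vs 205).
P5: worse on memory (178 vs 205).
P6: worse on memory (73 vs 205).
P7: worse on memory (83 vs 205).
P8: worse on price (95.97 vs 24.45).
P9: worse on memory (55 vs 205).
No option is at least as good as P10 on every objective and strictly better on one.

Yes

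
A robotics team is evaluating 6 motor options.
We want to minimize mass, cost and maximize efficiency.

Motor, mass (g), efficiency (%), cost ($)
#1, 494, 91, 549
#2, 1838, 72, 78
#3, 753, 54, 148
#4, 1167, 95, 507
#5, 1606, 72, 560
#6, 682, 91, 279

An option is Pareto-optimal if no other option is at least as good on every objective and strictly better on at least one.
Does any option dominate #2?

No

#1: worse on cost (549 vs 78).
#3: worse on efficiency (54 vs 72).
#4: worse on cost (507 vs 78).
#5: worse on cost (560 vs 78).
#6: worse on cost (279 vs 78).
No option is at least as good as #2 on every objective and strictly better on one.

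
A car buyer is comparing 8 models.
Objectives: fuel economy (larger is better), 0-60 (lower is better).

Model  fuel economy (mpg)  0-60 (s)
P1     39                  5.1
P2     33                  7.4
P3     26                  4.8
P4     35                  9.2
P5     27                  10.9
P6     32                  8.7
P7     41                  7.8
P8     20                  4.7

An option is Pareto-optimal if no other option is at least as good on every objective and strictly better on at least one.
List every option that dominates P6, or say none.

P1, P2, P7

P1: fuel economy 39≥32, 0-60 5.1≤8.7 — dominates P6.
P2: fuel economy 33≥32, 0-60 7.4≤8.7 — dominates P6.
P7: fuel economy 41≥32, 0-60 7.8≤8.7 — dominates P6.
Others (P3, P4, P5, P8) are each worse than P6 on at least one objective.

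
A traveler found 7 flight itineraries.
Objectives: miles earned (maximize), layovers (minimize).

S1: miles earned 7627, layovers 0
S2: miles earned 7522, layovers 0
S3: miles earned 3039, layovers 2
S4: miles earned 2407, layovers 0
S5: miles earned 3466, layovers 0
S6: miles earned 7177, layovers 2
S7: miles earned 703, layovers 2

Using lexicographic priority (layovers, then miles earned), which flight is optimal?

S1

First minimize layovers: best is 0, kept {S1, S2, S4, S5}.
Then maximize miles earned: best is 7627, kept {S1}.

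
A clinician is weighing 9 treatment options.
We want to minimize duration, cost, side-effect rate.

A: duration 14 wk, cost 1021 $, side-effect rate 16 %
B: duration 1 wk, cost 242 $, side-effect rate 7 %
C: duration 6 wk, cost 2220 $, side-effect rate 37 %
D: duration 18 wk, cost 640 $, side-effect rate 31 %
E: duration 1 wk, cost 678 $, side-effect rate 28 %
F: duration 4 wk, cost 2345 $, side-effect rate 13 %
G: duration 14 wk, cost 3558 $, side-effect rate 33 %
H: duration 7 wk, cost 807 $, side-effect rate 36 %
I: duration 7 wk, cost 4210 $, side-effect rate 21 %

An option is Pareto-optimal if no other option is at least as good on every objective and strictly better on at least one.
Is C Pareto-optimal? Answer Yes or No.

No

B vs C: duration 1≤6, cost 242≤2220, side-effect rate 7≤37 — B is at least as good on every objective and strictly better on at least one, so B dominates C.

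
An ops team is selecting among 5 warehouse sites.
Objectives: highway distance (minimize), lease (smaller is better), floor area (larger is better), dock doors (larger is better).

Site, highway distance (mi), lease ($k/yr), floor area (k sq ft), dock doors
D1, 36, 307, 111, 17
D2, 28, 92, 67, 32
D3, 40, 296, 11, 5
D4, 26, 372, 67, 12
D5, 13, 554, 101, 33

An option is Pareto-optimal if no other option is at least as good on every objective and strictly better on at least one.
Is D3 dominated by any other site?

D2 vs D3: highway distance 28≤40, lease 92≤296, floor area 67≥11, dock doors 32≥5 — D2 is at least as good on every objective and strictly better on at least one, so D2 dominates D3.

Yes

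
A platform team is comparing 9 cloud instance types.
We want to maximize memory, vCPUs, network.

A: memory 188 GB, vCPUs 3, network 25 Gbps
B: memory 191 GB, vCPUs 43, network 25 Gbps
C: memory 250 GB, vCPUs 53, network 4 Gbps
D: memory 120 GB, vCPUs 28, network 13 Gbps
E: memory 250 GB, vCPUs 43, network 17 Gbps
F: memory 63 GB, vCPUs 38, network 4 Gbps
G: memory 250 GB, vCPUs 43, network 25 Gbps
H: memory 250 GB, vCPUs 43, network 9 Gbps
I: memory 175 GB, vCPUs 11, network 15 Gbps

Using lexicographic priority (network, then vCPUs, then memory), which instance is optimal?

G

First maximize network: best is 25, kept {A, B, G}.
Then maximize vCPUs: best is 43, kept {B, G}.
Then maximize memory: best is 250, kept {G}.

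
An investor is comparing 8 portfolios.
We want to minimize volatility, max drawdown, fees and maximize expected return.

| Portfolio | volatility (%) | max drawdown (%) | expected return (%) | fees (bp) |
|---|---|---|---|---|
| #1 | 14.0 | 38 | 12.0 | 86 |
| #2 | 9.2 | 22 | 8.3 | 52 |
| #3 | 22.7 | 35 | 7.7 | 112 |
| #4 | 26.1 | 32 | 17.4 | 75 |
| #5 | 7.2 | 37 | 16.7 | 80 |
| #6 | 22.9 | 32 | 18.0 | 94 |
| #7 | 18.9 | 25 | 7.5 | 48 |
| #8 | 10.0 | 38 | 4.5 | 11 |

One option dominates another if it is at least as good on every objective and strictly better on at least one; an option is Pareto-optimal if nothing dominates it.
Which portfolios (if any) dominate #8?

#1: worse on volatility (14.0 vs 10.0).
#2: worse on fees (52 vs 11).
#3: worse on volatility (22.7 vs 10.0).
#4: worse on volatility (26.1 vs 10.0).
#5: worse on fees (80 vs 11).
#6: worse on volatility (22.9 vs 10.0).
#7: worse on volatility (18.9 vs 10.0).
No option dominates #8.

none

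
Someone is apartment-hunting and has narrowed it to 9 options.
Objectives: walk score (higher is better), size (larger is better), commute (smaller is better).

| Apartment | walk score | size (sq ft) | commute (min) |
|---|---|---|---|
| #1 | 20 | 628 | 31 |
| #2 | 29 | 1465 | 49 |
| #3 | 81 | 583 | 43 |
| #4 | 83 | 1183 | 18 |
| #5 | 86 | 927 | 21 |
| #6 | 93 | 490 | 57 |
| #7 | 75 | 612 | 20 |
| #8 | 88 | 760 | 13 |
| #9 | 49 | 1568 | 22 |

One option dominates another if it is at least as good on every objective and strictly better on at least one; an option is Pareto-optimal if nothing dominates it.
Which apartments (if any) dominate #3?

#4: walk score 83≥81, size 1183≥583, commute 18≤43 — dominates #3.
#5: walk score 86≥81, size 927≥583, commute 21≤43 — dominates #3.
#8: walk score 88≥81, size 760≥583, commute 13≤43 — dominates #3.
Others (#1, #2, #6, #7, #9) are each worse than #3 on at least one objective.

#4, #5, #8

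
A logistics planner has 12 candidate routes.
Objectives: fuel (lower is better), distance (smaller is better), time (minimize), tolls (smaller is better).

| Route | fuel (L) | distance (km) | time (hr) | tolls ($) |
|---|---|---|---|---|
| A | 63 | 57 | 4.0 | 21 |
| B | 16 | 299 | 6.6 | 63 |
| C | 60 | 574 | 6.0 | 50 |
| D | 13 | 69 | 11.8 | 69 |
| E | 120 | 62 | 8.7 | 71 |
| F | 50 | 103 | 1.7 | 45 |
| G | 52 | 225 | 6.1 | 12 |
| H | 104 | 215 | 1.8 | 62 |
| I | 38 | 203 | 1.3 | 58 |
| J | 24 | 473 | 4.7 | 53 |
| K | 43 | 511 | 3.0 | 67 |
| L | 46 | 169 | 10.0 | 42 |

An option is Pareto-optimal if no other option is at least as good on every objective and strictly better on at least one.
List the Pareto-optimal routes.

A, B, D, F, G, I, J, L

A: not dominated (best distance).
B: not dominated.
C: dominated by F (fuel 50≤60, distance 103≤574, time 1.7≤6.0, tolls 45≤50).
D: not dominated (best fuel).
E: dominated by A (fuel 63≤120, distance 57≤62, time 4.0≤8.7, tolls 21≤71).
F: not dominated.
G: not dominated (best tolls).
H: dominated by F (fuel 50≤104, distance 103≤215, time 1.7≤1.8, tolls 45≤62).
I: not dominated (best time).
J: not dominated.
K: dominated by I (fuel 38≤43, distance 203≤511, time 1.3≤3.0, tolls 58≤67).
L: not dominated.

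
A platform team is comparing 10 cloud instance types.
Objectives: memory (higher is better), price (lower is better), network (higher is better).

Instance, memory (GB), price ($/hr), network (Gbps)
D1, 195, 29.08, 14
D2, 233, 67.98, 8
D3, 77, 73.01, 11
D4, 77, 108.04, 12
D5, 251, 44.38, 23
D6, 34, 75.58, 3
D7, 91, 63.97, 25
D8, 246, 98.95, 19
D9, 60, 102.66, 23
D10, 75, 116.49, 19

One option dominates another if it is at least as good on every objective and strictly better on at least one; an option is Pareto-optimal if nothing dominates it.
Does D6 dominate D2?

No

D6 vs D2: D6 is worse on memory (34 vs 233), so it does not dominate D2.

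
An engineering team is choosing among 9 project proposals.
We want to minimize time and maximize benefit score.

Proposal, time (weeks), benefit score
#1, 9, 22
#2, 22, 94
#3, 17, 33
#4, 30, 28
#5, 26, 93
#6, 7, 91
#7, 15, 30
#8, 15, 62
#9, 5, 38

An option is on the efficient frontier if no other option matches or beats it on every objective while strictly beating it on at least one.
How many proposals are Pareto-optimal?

3

#1: dominated by #6 (time 7≤9, benefit score 91≥22).
#2: not dominated (best benefit score).
#3: dominated by #6 (time 7≤17, benefit score 91≥33).
#4: dominated by #2 (time 22≤30, benefit score 94≥28).
#5: dominated by #2 (time 22≤26, benefit score 94≥93).
#6: not dominated.
#7: dominated by #6 (time 7≤15, benefit score 91≥30).
#8: dominated by #6 (time 7≤15, benefit score 91≥62).
#9: not dominated (best time).
Pareto-optimal: #2, #6, #9 → 3.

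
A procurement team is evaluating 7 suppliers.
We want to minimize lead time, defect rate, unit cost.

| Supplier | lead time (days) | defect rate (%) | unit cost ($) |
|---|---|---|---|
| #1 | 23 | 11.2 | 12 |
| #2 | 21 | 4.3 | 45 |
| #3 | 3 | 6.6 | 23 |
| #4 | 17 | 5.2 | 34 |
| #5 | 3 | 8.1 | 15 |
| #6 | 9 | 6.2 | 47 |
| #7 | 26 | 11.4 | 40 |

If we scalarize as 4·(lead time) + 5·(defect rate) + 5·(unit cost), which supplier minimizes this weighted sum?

#5

#1: 4·23 + 5·11.2 + 5·12 = 208.0
#2: 4·21 + 5·4.3 + 5·45 = 330.5
#3: 4·3 + 5·6.6 + 5·23 = 160.0
#4: 4·17 + 5·5.2 + 5·34 = 264.0
#5: 4·3 + 5·8.1 + 5·15 = 127.5
#6: 4·9 + 5·6.2 + 5·47 = 302.0
#7: 4·26 + 5·11.4 + 5·40 = 361.0
Lowest: #5 at 127.5.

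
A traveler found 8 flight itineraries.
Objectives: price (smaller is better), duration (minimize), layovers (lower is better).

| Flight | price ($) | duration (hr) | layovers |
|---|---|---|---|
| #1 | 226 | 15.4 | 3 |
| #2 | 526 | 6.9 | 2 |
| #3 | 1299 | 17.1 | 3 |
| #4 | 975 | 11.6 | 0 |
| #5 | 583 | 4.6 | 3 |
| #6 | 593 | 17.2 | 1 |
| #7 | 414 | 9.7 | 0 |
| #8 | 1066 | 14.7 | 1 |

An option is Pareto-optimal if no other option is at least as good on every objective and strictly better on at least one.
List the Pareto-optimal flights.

#1: not dominated (best price).
#2: not dominated.
#3: dominated by #1 (price 226≤1299, duration 15.4≤17.1, layovers 3≤3).
#4: dominated by #7 (price 414≤975, duration 9.7≤11.6, layovers 0≤0).
#5: not dominated (best duration).
#6: dominated by #7 (price 414≤593, duration 9.7≤17.2, layovers 0≤1).
#7: not dominated.
#8: dominated by #4 (price 975≤1066, duration 11.6≤14.7, layovers 0≤1).

#1, #2, #5, #7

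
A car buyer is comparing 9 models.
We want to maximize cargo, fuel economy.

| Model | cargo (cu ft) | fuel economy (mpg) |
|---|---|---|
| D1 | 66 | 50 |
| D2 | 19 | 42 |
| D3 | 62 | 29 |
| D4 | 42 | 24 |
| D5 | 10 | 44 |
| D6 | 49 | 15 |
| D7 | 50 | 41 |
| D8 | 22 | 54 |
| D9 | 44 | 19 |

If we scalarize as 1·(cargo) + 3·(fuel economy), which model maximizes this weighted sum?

D1: 1·66 + 3·50 = 216
D2: 1·19 + 3·42 = 145
D3: 1·62 + 3·29 = 149
D4: 1·42 + 3·24 = 114
D5: 1·10 + 3·44 = 142
D6: 1·49 + 3·15 = 94
D7: 1·50 + 3·41 = 173
D8: 1·22 + 3·54 = 184
D9: 1·44 + 3·19 = 101
Highest: D1 at 216.

D1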